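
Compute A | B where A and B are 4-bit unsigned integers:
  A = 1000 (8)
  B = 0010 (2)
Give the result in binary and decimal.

Apply | to each column (1 where either bit is 1):
  1000
| 0010
------
  1010

Answer: 1010 (10)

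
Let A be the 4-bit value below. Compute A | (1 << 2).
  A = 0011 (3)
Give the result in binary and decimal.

Mask = 1 << 2 = 0100
Bit 2 of A is 0, so OR-ing with the mask flips it to 1.
  0011
| 0100
------
  0111

Answer: 0111 (7)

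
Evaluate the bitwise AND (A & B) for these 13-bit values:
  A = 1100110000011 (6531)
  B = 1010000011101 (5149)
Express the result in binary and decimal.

Apply & to each column (1 only where both bits are 1):
  1100110000011
& 1010000011101
---------------
  1000000000001

Answer: 1000000000001 (4097)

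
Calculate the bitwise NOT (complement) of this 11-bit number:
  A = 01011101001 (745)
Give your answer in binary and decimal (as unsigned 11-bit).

Flip each bit (0->1, 1->0):
  01011101001
  10100010110

Answer: 10100010110 (1302)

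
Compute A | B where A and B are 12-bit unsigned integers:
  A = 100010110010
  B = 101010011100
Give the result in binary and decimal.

Apply | to each column (1 where either bit is 1):
  100010110010
| 101010011100
--------------
  101010111110

Answer: 101010111110 (2750)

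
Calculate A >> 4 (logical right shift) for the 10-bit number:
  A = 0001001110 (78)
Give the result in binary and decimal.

Logical shift right by 4: drop the bottom 4 bit(s), prepend 4 zero(s) on the left.
  0001001110  ->  keep [000100], discard [1110], prepend 0000
= 0000000100

Answer: 0000000100 (4)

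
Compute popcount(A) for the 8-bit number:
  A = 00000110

00000110
1-bits at positions (from bit 0 = LSB): 1, 2
Count = 2

Answer: 2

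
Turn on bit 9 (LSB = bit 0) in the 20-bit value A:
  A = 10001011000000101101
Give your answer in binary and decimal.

Mask = 1 << 9 = 00000000001000000000
Bit 9 of A is 0, so OR-ing with the mask flips it to 1.
  10001011000000101101
| 00000000001000000000
----------------------
  10001011001000101101

Answer: 10001011001000101101 (569901)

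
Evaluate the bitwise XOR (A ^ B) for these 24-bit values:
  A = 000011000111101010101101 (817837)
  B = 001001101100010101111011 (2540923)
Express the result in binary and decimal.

Apply ^ to each column (1 where bits differ):
  000011000111101010101101
^ 001001101100010101111011
--------------------------
  001010101011111111010110

Answer: 001010101011111111010110 (2801622)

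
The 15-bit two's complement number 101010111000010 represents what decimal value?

MSB is 1, so the value is negative. Find the magnitude:
1. Invert bits:  010101000111101
2. Add 1:        010101000111110  = 10814
3. Apply sign:   -10814

Answer: -10814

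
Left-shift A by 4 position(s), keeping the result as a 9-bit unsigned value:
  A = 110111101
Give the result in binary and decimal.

Shift left by 4: drop the top 4 bit(s), append 4 zero(s) on the right.
  110111101  ->  discard [1101], keep [11101], append 0000
= 111010000

Answer: 111010000 (464)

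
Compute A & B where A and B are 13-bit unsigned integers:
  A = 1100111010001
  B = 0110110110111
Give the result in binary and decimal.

Apply & to each column (1 only where both bits are 1):
  1100111010001
& 0110110110111
---------------
  0100110010001

Answer: 0100110010001 (2449)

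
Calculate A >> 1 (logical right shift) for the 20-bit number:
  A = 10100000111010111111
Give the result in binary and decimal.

Logical shift right by 1: drop the bottom 1 bit(s), prepend 1 zero(s) on the left.
  10100000111010111111  ->  keep [1010000011101011111], discard [1], prepend 0
= 01010000011101011111

Answer: 01010000011101011111 (329567)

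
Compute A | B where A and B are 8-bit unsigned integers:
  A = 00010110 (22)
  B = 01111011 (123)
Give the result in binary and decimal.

Apply | to each column (1 where either bit is 1):
  00010110
| 01111011
----------
  01111111

Answer: 01111111 (127)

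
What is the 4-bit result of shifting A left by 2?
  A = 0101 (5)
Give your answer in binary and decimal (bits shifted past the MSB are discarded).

Shift left by 2: drop the top 2 bit(s), append 2 zero(s) on the right.
  0101  ->  discard [01], keep [01], append 00
= 0100

Answer: 0100 (4)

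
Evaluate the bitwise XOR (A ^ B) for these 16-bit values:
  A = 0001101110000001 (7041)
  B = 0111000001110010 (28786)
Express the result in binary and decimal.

Apply ^ to each column (1 where bits differ):
  0001101110000001
^ 0111000001110010
------------------
  0110101111110011

Answer: 0110101111110011 (27635)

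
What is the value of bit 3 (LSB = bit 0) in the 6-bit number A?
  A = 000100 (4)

Bit 3 is the 4th from the right.
  000100
    ^
That bit is 0.

Answer: 0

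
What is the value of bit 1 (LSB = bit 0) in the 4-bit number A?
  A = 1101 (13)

Bit 1 is the 2nd from the right.
  1101
    ^
That bit is 0.

Answer: 0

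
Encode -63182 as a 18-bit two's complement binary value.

1. Binary of +63182:  001111011011001110
2. Invert bits:     110000100100110001
3. Add 1:           110000100100110010

Answer: 110000100100110010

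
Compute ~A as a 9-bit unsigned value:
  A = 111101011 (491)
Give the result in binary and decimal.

Flip each bit (0->1, 1->0):
  111101011
  000010100

Answer: 000010100 (20)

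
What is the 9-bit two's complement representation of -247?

1. Binary of +247:  011110111
2. Invert bits:     100001000
3. Add 1:           100001001

Answer: 100001001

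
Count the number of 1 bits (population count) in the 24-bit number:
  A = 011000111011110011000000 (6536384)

011000111011110011000000
1-bits at positions (from bit 0 = LSB): 6, 7, 10, 11, 12, 13, 15, 16, 17, 21, 22
Count = 11

Answer: 11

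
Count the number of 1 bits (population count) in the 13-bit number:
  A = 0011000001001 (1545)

0011000001001
1-bits at positions (from bit 0 = LSB): 0, 3, 9, 10
Count = 4

Answer: 4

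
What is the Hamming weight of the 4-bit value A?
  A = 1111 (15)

1111
1-bits at positions (from bit 0 = LSB): 0, 1, 2, 3
Count = 4

Answer: 4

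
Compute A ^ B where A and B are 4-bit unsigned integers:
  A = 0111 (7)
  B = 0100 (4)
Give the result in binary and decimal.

Apply ^ to each column (1 where bits differ):
  0111
^ 0100
------
  0011

Answer: 0011 (3)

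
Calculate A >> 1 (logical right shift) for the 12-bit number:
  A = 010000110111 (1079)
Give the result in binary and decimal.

Logical shift right by 1: drop the bottom 1 bit(s), prepend 1 zero(s) on the left.
  010000110111  ->  keep [01000011011], discard [1], prepend 0
= 001000011011

Answer: 001000011011 (539)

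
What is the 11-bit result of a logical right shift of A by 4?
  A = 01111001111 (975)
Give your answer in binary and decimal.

Logical shift right by 4: drop the bottom 4 bit(s), prepend 4 zero(s) on the left.
  01111001111  ->  keep [0111100], discard [1111], prepend 0000
= 00000111100

Answer: 00000111100 (60)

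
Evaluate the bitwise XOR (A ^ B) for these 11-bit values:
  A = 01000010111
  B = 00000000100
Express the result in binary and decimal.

Apply ^ to each column (1 where bits differ):
  01000010111
^ 00000000100
-------------
  01000010011

Answer: 01000010011 (531)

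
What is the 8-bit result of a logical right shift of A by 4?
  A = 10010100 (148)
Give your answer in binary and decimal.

Logical shift right by 4: drop the bottom 4 bit(s), prepend 4 zero(s) on the left.
  10010100  ->  keep [1001], discard [0100], prepend 0000
= 00001001

Answer: 00001001 (9)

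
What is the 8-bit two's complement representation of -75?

1. Binary of +75:  01001011
2. Invert bits:     10110100
3. Add 1:           10110101

Answer: 10110101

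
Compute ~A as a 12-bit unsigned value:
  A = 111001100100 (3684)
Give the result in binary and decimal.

Flip each bit (0->1, 1->0):
  111001100100
  000110011011

Answer: 000110011011 (411)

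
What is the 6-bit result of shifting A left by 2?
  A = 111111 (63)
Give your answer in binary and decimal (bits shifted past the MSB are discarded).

Shift left by 2: drop the top 2 bit(s), append 2 zero(s) on the right.
  111111  ->  discard [11], keep [1111], append 00
= 111100

Answer: 111100 (60)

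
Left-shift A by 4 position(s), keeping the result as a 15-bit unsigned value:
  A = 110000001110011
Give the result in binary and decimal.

Shift left by 4: drop the top 4 bit(s), append 4 zero(s) on the right.
  110000001110011  ->  discard [1100], keep [00001110011], append 0000
= 000011100110000

Answer: 000011100110000 (1840)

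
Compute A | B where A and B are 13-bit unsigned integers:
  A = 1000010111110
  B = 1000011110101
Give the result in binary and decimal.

Apply | to each column (1 where either bit is 1):
  1000010111110
| 1000011110101
---------------
  1000011111111

Answer: 1000011111111 (4351)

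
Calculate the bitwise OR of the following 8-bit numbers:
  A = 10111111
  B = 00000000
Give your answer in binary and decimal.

Apply | to each column (1 where either bit is 1):
  10111111
| 00000000
----------
  10111111

Answer: 10111111 (191)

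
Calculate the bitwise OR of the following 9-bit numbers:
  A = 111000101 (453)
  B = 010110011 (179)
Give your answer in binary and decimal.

Apply | to each column (1 where either bit is 1):
  111000101
| 010110011
-----------
  111110111

Answer: 111110111 (503)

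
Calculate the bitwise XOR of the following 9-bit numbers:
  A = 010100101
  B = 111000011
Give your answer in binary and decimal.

Apply ^ to each column (1 where bits differ):
  010100101
^ 111000011
-----------
  101100110

Answer: 101100110 (358)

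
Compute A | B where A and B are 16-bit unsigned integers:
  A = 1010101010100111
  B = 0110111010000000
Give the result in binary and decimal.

Apply | to each column (1 where either bit is 1):
  1010101010100111
| 0110111010000000
------------------
  1110111010100111

Answer: 1110111010100111 (61095)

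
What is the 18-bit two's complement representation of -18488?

1. Binary of +18488:  000100100000111000
2. Invert bits:     111011011111000111
3. Add 1:           111011011111001000

Answer: 111011011111001000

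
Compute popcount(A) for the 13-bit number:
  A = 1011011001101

1011011001101
1-bits at positions (from bit 0 = LSB): 0, 2, 3, 6, 7, 9, 10, 12
Count = 8

Answer: 8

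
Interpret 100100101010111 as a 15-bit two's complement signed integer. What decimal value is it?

MSB is 1, so the value is negative. Find the magnitude:
1. Invert bits:  011011010101000
2. Add 1:        011011010101001  = 13993
3. Apply sign:   -13993

Answer: -13993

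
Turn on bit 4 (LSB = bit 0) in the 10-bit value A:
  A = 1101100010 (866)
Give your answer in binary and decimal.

Mask = 1 << 4 = 0000010000
Bit 4 of A is 0, so OR-ing with the mask flips it to 1.
  1101100010
| 0000010000
------------
  1101110010

Answer: 1101110010 (882)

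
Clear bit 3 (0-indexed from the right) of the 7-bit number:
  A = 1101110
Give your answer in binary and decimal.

Mask = ~(1 << 3) = 1110111
Bit 3 of A is 1, so AND-ing with the mask clears it to 0.
  1101110
& 1110111
---------
  1100110

Answer: 1100110 (102)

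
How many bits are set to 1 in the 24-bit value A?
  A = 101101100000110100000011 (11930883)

101101100000110100000011
1-bits at positions (from bit 0 = LSB): 0, 1, 8, 10, 11, 17, 18, 20, 21, 23
Count = 10

Answer: 10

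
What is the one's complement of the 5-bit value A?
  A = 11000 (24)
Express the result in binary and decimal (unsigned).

Flip each bit (0->1, 1->0):
  11000
  00111

Answer: 00111 (7)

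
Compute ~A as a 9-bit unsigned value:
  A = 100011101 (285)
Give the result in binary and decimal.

Flip each bit (0->1, 1->0):
  100011101
  011100010

Answer: 011100010 (226)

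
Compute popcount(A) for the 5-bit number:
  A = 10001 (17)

10001
1-bits at positions (from bit 0 = LSB): 0, 4
Count = 2

Answer: 2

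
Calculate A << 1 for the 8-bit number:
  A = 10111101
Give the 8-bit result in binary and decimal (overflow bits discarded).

Shift left by 1: drop the top 1 bit(s), append 1 zero(s) on the right.
  10111101  ->  discard [1], keep [0111101], append 0
= 01111010

Answer: 01111010 (122)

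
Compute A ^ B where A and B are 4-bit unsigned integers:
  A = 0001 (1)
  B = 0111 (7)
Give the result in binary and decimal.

Apply ^ to each column (1 where bits differ):
  0001
^ 0111
------
  0110

Answer: 0110 (6)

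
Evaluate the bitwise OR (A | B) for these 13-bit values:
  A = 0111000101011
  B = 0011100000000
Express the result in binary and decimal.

Apply | to each column (1 where either bit is 1):
  0111000101011
| 0011100000000
---------------
  0111100101011

Answer: 0111100101011 (3883)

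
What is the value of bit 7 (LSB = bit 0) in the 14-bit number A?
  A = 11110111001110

Bit 7 is the 8th from the right.
  11110111001110
        ^
That bit is 1.

Answer: 1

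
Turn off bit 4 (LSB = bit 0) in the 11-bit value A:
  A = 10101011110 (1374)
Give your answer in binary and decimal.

Mask = ~(1 << 4) = 11111101111
Bit 4 of A is 1, so AND-ing with the mask clears it to 0.
  10101011110
& 11111101111
-------------
  10101001110

Answer: 10101001110 (1358)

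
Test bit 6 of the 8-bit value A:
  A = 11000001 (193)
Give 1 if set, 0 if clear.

Bit 6 is the 7th from the right.
  11000001
   ^
That bit is 1.

Answer: 1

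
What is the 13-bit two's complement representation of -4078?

1. Binary of +4078:  0111111101110
2. Invert bits:     1000000010001
3. Add 1:           1000000010010

Answer: 1000000010010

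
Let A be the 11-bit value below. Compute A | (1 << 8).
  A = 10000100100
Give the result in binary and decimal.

Mask = 1 << 8 = 00100000000
Bit 8 of A is 0, so OR-ing with the mask flips it to 1.
  10000100100
| 00100000000
-------------
  10100100100

Answer: 10100100100 (1316)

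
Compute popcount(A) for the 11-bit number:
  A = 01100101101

01100101101
1-bits at positions (from bit 0 = LSB): 0, 2, 3, 5, 8, 9
Count = 6

Answer: 6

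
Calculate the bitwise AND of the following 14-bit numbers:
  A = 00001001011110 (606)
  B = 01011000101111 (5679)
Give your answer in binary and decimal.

Apply & to each column (1 only where both bits are 1):
  00001001011110
& 01011000101111
----------------
  00001000001110

Answer: 00001000001110 (526)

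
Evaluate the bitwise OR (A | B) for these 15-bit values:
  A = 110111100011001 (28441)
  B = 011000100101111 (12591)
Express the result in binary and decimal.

Apply | to each column (1 where either bit is 1):
  110111100011001
| 011000100101111
-----------------
  111111100111111

Answer: 111111100111111 (32575)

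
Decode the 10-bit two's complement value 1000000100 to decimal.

MSB is 1, so the value is negative. Find the magnitude:
1. Invert bits:  0111111011
2. Add 1:        0111111100  = 508
3. Apply sign:   -508

Answer: -508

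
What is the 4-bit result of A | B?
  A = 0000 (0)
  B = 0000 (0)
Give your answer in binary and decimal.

Apply | to each column (1 where either bit is 1):
  0000
| 0000
------
  0000

Answer: 0000 (0)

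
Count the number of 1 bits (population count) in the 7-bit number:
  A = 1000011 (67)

1000011
1-bits at positions (from bit 0 = LSB): 0, 1, 6
Count = 3

Answer: 3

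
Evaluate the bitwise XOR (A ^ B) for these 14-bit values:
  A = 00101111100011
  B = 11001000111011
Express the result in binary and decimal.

Apply ^ to each column (1 where bits differ):
  00101111100011
^ 11001000111011
----------------
  11100111011000

Answer: 11100111011000 (14808)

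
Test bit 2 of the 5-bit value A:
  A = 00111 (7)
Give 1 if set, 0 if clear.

Bit 2 is the 3rd from the right.
  00111
    ^
That bit is 1.

Answer: 1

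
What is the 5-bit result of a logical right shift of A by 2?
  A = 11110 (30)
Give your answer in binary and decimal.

Logical shift right by 2: drop the bottom 2 bit(s), prepend 2 zero(s) on the left.
  11110  ->  keep [111], discard [10], prepend 00
= 00111

Answer: 00111 (7)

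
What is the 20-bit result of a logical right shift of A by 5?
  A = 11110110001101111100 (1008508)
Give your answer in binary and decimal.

Logical shift right by 5: drop the bottom 5 bit(s), prepend 5 zero(s) on the left.
  11110110001101111100  ->  keep [111101100011011], discard [11100], prepend 00000
= 00000111101100011011

Answer: 00000111101100011011 (31515)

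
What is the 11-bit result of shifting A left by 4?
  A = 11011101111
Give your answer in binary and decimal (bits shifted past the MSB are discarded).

Shift left by 4: drop the top 4 bit(s), append 4 zero(s) on the right.
  11011101111  ->  discard [1101], keep [1101111], append 0000
= 11011110000

Answer: 11011110000 (1776)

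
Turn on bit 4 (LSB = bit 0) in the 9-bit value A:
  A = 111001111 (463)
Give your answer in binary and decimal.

Mask = 1 << 4 = 000010000
Bit 4 of A is 0, so OR-ing with the mask flips it to 1.
  111001111
| 000010000
-----------
  111011111

Answer: 111011111 (479)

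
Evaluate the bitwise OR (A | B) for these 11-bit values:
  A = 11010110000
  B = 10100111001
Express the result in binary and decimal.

Apply | to each column (1 where either bit is 1):
  11010110000
| 10100111001
-------------
  11110111001

Answer: 11110111001 (1977)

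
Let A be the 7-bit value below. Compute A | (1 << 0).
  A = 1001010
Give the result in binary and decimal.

Mask = 1 << 0 = 0000001
Bit 0 of A is 0, so OR-ing with the mask flips it to 1.
  1001010
| 0000001
---------
  1001011

Answer: 1001011 (75)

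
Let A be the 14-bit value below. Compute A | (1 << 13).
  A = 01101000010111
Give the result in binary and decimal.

Mask = 1 << 13 = 10000000000000
Bit 13 of A is 0, so OR-ing with the mask flips it to 1.
  01101000010111
| 10000000000000
----------------
  11101000010111

Answer: 11101000010111 (14871)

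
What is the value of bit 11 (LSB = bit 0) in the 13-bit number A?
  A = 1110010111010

Bit 11 is the 12th from the right.
  1110010111010
   ^
That bit is 1.

Answer: 1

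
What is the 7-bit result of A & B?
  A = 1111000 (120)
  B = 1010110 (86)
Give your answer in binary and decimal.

Apply & to each column (1 only where both bits are 1):
  1111000
& 1010110
---------
  1010000

Answer: 1010000 (80)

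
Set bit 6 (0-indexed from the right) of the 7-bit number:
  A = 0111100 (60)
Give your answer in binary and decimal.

Mask = 1 << 6 = 1000000
Bit 6 of A is 0, so OR-ing with the mask flips it to 1.
  0111100
| 1000000
---------
  1111100

Answer: 1111100 (124)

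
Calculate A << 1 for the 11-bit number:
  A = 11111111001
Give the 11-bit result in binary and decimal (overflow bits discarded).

Shift left by 1: drop the top 1 bit(s), append 1 zero(s) on the right.
  11111111001  ->  discard [1], keep [1111111001], append 0
= 11111110010

Answer: 11111110010 (2034)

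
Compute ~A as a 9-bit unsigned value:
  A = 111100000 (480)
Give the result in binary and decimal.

Flip each bit (0->1, 1->0):
  111100000
  000011111

Answer: 000011111 (31)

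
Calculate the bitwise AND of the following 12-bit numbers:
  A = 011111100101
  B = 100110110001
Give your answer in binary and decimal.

Apply & to each column (1 only where both bits are 1):
  011111100101
& 100110110001
--------------
  000110100001

Answer: 000110100001 (417)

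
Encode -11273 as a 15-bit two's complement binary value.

1. Binary of +11273:  010110000001001
2. Invert bits:     101001111110110
3. Add 1:           101001111110111

Answer: 101001111110111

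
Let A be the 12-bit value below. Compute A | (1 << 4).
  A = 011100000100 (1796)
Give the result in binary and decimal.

Mask = 1 << 4 = 000000010000
Bit 4 of A is 0, so OR-ing with the mask flips it to 1.
  011100000100
| 000000010000
--------------
  011100010100

Answer: 011100010100 (1812)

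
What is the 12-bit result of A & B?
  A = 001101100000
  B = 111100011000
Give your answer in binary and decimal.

Apply & to each column (1 only where both bits are 1):
  001101100000
& 111100011000
--------------
  001100000000

Answer: 001100000000 (768)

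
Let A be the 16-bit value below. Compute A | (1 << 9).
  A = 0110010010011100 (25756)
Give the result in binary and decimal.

Mask = 1 << 9 = 0000001000000000
Bit 9 of A is 0, so OR-ing with the mask flips it to 1.
  0110010010011100
| 0000001000000000
------------------
  0110011010011100

Answer: 0110011010011100 (26268)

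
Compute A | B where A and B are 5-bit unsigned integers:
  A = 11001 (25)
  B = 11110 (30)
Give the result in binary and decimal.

Apply | to each column (1 where either bit is 1):
  11001
| 11110
-------
  11111

Answer: 11111 (31)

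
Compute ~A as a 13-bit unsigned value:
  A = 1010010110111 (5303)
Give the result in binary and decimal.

Flip each bit (0->1, 1->0):
  1010010110111
  0101101001000

Answer: 0101101001000 (2888)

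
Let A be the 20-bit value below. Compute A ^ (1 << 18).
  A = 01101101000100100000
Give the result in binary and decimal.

Mask = 1 << 18 = 01000000000000000000
Bit 18 of A is 1; XOR with the mask flips it to 0.
  01101101000100100000
^ 01000000000000000000
----------------------
  00101101000100100000

Answer: 00101101000100100000 (184608)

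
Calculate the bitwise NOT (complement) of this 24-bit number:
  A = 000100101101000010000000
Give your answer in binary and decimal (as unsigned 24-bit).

Flip each bit (0->1, 1->0):
  000100101101000010000000
  111011010010111101111111

Answer: 111011010010111101111111 (15544191)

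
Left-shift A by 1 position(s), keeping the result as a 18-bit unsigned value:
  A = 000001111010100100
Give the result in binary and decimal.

Shift left by 1: drop the top 1 bit(s), append 1 zero(s) on the right.
  000001111010100100  ->  discard [0], keep [00001111010100100], append 0
= 000011110101001000

Answer: 000011110101001000 (15688)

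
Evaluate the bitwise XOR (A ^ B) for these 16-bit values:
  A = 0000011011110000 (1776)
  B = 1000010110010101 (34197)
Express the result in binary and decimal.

Apply ^ to each column (1 where bits differ):
  0000011011110000
^ 1000010110010101
------------------
  1000001101100101

Answer: 1000001101100101 (33637)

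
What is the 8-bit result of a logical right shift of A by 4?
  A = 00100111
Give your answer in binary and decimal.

Logical shift right by 4: drop the bottom 4 bit(s), prepend 4 zero(s) on the left.
  00100111  ->  keep [0010], discard [0111], prepend 0000
= 00000010

Answer: 00000010 (2)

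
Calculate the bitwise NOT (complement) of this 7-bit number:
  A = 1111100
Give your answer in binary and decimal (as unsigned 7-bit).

Flip each bit (0->1, 1->0):
  1111100
  0000011

Answer: 0000011 (3)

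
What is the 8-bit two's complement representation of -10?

1. Binary of +10:  00001010
2. Invert bits:     11110101
3. Add 1:           11110110

Answer: 11110110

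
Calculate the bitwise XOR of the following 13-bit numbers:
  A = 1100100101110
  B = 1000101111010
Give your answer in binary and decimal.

Apply ^ to each column (1 where bits differ):
  1100100101110
^ 1000101111010
---------------
  0100001010100

Answer: 0100001010100 (2132)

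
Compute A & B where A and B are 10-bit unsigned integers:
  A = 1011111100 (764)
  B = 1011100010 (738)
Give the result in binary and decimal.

Apply & to each column (1 only where both bits are 1):
  1011111100
& 1011100010
------------
  1011100000

Answer: 1011100000 (736)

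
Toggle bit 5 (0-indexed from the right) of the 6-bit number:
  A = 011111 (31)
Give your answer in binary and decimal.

Mask = 1 << 5 = 100000
Bit 5 of A is 0; XOR with the mask flips it to 1.
  011111
^ 100000
--------
  111111

Answer: 111111 (63)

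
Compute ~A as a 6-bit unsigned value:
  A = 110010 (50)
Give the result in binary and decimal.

Flip each bit (0->1, 1->0):
  110010
  001101

Answer: 001101 (13)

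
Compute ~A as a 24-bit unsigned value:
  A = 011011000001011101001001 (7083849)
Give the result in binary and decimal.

Flip each bit (0->1, 1->0):
  011011000001011101001001
  100100111110100010110110

Answer: 100100111110100010110110 (9693366)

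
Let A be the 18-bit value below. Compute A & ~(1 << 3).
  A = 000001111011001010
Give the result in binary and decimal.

Mask = ~(1 << 3) = 111111111111110111
Bit 3 of A is 1, so AND-ing with the mask clears it to 0.
  000001111011001010
& 111111111111110111
--------------------
  000001111011000010

Answer: 000001111011000010 (7874)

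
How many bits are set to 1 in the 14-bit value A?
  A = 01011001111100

01011001111100
1-bits at positions (from bit 0 = LSB): 2, 3, 4, 5, 6, 9, 10, 12
Count = 8

Answer: 8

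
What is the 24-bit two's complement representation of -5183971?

1. Binary of +5183971:  010011110001100111100011
2. Invert bits:     101100001110011000011100
3. Add 1:           101100001110011000011101

Answer: 101100001110011000011101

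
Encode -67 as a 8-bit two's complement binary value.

1. Binary of +67:  01000011
2. Invert bits:     10111100
3. Add 1:           10111101

Answer: 10111101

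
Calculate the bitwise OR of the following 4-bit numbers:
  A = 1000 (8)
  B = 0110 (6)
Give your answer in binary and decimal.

Apply | to each column (1 where either bit is 1):
  1000
| 0110
------
  1110

Answer: 1110 (14)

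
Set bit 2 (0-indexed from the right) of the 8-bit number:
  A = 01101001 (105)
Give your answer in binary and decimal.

Mask = 1 << 2 = 00000100
Bit 2 of A is 0, so OR-ing with the mask flips it to 1.
  01101001
| 00000100
----------
  01101101

Answer: 01101101 (109)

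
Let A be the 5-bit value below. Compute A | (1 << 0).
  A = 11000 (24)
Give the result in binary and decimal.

Mask = 1 << 0 = 00001
Bit 0 of A is 0, so OR-ing with the mask flips it to 1.
  11000
| 00001
-------
  11001

Answer: 11001 (25)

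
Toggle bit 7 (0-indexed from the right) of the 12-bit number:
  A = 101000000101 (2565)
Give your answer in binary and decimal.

Mask = 1 << 7 = 000010000000
Bit 7 of A is 0; XOR with the mask flips it to 1.
  101000000101
^ 000010000000
--------------
  101010000101

Answer: 101010000101 (2693)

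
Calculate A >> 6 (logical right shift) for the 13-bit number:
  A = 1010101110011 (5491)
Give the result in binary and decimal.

Logical shift right by 6: drop the bottom 6 bit(s), prepend 6 zero(s) on the left.
  1010101110011  ->  keep [1010101], discard [110011], prepend 000000
= 0000001010101

Answer: 0000001010101 (85)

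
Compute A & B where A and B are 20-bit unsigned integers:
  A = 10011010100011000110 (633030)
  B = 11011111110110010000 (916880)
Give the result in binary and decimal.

Apply & to each column (1 only where both bits are 1):
  10011010100011000110
& 11011111110110010000
----------------------
  10011010100010000000

Answer: 10011010100010000000 (632960)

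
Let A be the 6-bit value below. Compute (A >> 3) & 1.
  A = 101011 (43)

Bit 3 is the 4th from the right.
  101011
    ^
That bit is 1.

Answer: 1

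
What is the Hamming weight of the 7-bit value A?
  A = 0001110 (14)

0001110
1-bits at positions (from bit 0 = LSB): 1, 2, 3
Count = 3

Answer: 3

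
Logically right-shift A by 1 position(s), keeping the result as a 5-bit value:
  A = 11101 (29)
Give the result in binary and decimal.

Logical shift right by 1: drop the bottom 1 bit(s), prepend 1 zero(s) on the left.
  11101  ->  keep [1110], discard [1], prepend 0
= 01110

Answer: 01110 (14)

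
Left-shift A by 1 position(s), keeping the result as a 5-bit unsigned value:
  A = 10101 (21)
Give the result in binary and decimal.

Shift left by 1: drop the top 1 bit(s), append 1 zero(s) on the right.
  10101  ->  discard [1], keep [0101], append 0
= 01010

Answer: 01010 (10)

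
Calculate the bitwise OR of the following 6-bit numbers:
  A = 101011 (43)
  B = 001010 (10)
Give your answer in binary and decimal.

Apply | to each column (1 where either bit is 1):
  101011
| 001010
--------
  101011

Answer: 101011 (43)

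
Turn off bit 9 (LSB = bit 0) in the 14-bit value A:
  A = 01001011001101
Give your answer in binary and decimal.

Mask = ~(1 << 9) = 11110111111111
Bit 9 of A is 1, so AND-ing with the mask clears it to 0.
  01001011001101
& 11110111111111
----------------
  01000011001101

Answer: 01000011001101 (4301)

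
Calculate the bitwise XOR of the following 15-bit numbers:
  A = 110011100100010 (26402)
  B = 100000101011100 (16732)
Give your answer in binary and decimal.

Apply ^ to each column (1 where bits differ):
  110011100100010
^ 100000101011100
-----------------
  010011001111110

Answer: 010011001111110 (9854)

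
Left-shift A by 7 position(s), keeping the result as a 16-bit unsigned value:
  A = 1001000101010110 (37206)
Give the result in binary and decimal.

Shift left by 7: drop the top 7 bit(s), append 7 zero(s) on the right.
  1001000101010110  ->  discard [1001000], keep [101010110], append 0000000
= 1010101100000000

Answer: 1010101100000000 (43776)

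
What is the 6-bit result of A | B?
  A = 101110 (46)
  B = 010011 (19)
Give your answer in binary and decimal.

Apply | to each column (1 where either bit is 1):
  101110
| 010011
--------
  111111

Answer: 111111 (63)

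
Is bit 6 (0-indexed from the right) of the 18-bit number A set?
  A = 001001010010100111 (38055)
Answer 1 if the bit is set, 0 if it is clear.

Bit 6 is the 7th from the right.
  001001010010100111
             ^
That bit is 0.

Answer: 0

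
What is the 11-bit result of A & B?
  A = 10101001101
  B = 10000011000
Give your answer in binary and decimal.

Apply & to each column (1 only where both bits are 1):
  10101001101
& 10000011000
-------------
  10000001000

Answer: 10000001000 (1032)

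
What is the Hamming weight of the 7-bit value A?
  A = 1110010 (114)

1110010
1-bits at positions (from bit 0 = LSB): 1, 4, 5, 6
Count = 4

Answer: 4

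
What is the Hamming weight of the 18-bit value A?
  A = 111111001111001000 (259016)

111111001111001000
1-bits at positions (from bit 0 = LSB): 3, 6, 7, 8, 9, 12, 13, 14, 15, 16, 17
Count = 11

Answer: 11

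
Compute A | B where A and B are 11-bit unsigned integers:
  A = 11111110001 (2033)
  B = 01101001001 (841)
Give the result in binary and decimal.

Apply | to each column (1 where either bit is 1):
  11111110001
| 01101001001
-------------
  11111111001

Answer: 11111111001 (2041)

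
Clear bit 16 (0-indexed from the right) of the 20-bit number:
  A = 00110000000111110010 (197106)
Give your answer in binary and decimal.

Mask = ~(1 << 16) = 11101111111111111111
Bit 16 of A is 1, so AND-ing with the mask clears it to 0.
  00110000000111110010
& 11101111111111111111
----------------------
  00100000000111110010

Answer: 00100000000111110010 (131570)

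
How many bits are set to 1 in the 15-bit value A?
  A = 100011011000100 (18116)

100011011000100
1-bits at positions (from bit 0 = LSB): 2, 6, 7, 9, 10, 14
Count = 6

Answer: 6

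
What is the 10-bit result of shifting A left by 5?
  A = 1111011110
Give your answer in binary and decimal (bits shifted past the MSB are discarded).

Shift left by 5: drop the top 5 bit(s), append 5 zero(s) on the right.
  1111011110  ->  discard [11110], keep [11110], append 00000
= 1111000000

Answer: 1111000000 (960)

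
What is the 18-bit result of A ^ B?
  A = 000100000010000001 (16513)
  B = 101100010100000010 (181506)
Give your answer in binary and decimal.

Apply ^ to each column (1 where bits differ):
  000100000010000001
^ 101100010100000010
--------------------
  101000010110000011

Answer: 101000010110000011 (165251)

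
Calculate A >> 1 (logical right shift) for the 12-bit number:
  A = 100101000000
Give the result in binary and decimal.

Logical shift right by 1: drop the bottom 1 bit(s), prepend 1 zero(s) on the left.
  100101000000  ->  keep [10010100000], discard [0], prepend 0
= 010010100000

Answer: 010010100000 (1184)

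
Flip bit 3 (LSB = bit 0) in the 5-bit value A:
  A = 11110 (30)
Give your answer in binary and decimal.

Mask = 1 << 3 = 01000
Bit 3 of A is 1; XOR with the mask flips it to 0.
  11110
^ 01000
-------
  10110

Answer: 10110 (22)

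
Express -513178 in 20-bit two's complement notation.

1. Binary of +513178:  01111101010010011010
2. Invert bits:     10000010101101100101
3. Add 1:           10000010101101100110

Answer: 10000010101101100110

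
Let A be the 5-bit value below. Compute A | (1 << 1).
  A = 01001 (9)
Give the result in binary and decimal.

Mask = 1 << 1 = 00010
Bit 1 of A is 0, so OR-ing with the mask flips it to 1.
  01001
| 00010
-------
  01011

Answer: 01011 (11)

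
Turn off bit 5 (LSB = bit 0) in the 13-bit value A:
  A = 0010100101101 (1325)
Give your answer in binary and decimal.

Mask = ~(1 << 5) = 1111111011111
Bit 5 of A is 1, so AND-ing with the mask clears it to 0.
  0010100101101
& 1111111011111
---------------
  0010100001101

Answer: 0010100001101 (1293)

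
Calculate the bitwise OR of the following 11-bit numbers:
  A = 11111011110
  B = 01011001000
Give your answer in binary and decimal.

Apply | to each column (1 where either bit is 1):
  11111011110
| 01011001000
-------------
  11111011110

Answer: 11111011110 (2014)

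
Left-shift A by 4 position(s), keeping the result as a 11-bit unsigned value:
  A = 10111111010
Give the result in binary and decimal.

Shift left by 4: drop the top 4 bit(s), append 4 zero(s) on the right.
  10111111010  ->  discard [1011], keep [1111010], append 0000
= 11110100000

Answer: 11110100000 (1952)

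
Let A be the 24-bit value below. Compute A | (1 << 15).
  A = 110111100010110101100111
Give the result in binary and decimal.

Mask = 1 << 15 = 000000001000000000000000
Bit 15 of A is 0, so OR-ing with the mask flips it to 1.
  110111100010110101100111
| 000000001000000000000000
--------------------------
  110111101010110101100111

Answer: 110111101010110101100111 (14593383)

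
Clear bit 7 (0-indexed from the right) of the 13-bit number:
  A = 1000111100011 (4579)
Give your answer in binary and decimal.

Mask = ~(1 << 7) = 1111101111111
Bit 7 of A is 1, so AND-ing with the mask clears it to 0.
  1000111100011
& 1111101111111
---------------
  1000101100011

Answer: 1000101100011 (4451)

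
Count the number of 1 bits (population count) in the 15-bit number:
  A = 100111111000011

100111111000011
1-bits at positions (from bit 0 = LSB): 0, 1, 6, 7, 8, 9, 10, 11, 14
Count = 9

Answer: 9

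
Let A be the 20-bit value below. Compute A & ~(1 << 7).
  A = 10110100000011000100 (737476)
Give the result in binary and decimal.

Mask = ~(1 << 7) = 11111111111101111111
Bit 7 of A is 1, so AND-ing with the mask clears it to 0.
  10110100000011000100
& 11111111111101111111
----------------------
  10110100000001000100

Answer: 10110100000001000100 (737348)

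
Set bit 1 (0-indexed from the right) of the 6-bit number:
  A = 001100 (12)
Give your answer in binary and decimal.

Mask = 1 << 1 = 000010
Bit 1 of A is 0, so OR-ing with the mask flips it to 1.
  001100
| 000010
--------
  001110

Answer: 001110 (14)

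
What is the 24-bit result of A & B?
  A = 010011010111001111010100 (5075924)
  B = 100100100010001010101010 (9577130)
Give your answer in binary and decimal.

Apply & to each column (1 only where both bits are 1):
  010011010111001111010100
& 100100100010001010101010
--------------------------
  000000000010001010000000

Answer: 000000000010001010000000 (8832)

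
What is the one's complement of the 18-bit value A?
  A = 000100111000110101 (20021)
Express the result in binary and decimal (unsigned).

Flip each bit (0->1, 1->0):
  000100111000110101
  111011000111001010

Answer: 111011000111001010 (242122)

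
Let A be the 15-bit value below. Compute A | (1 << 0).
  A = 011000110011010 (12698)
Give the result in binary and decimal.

Mask = 1 << 0 = 000000000000001
Bit 0 of A is 0, so OR-ing with the mask flips it to 1.
  011000110011010
| 000000000000001
-----------------
  011000110011011

Answer: 011000110011011 (12699)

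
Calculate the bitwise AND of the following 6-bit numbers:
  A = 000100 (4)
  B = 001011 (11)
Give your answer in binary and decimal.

Apply & to each column (1 only where both bits are 1):
  000100
& 001011
--------
  000000

Answer: 000000 (0)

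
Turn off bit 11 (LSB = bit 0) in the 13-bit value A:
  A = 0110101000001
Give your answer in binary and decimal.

Mask = ~(1 << 11) = 1011111111111
Bit 11 of A is 1, so AND-ing with the mask clears it to 0.
  0110101000001
& 1011111111111
---------------
  0010101000001

Answer: 0010101000001 (1345)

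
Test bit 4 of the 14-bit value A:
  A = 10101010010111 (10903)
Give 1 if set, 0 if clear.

Bit 4 is the 5th from the right.
  10101010010111
           ^
That bit is 1.

Answer: 1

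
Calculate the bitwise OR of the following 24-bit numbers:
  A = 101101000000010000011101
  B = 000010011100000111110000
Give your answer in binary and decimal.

Apply | to each column (1 where either bit is 1):
  101101000000010000011101
| 000010011100000111110000
--------------------------
  101111011100010111111101

Answer: 101111011100010111111101 (12436989)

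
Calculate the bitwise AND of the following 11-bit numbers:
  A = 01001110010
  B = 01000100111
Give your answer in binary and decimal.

Apply & to each column (1 only where both bits are 1):
  01001110010
& 01000100111
-------------
  01000100010

Answer: 01000100010 (546)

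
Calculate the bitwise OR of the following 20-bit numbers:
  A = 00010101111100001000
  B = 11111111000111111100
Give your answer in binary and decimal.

Apply | to each column (1 where either bit is 1):
  00010101111100001000
| 11111111000111111100
----------------------
  11111111111111111100

Answer: 11111111111111111100 (1048572)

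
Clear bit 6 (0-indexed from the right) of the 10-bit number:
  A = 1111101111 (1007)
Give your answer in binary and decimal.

Mask = ~(1 << 6) = 1110111111
Bit 6 of A is 1, so AND-ing with the mask clears it to 0.
  1111101111
& 1110111111
------------
  1110101111

Answer: 1110101111 (943)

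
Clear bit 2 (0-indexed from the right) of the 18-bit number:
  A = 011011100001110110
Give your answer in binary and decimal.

Mask = ~(1 << 2) = 111111111111111011
Bit 2 of A is 1, so AND-ing with the mask clears it to 0.
  011011100001110110
& 111111111111111011
--------------------
  011011100001110010

Answer: 011011100001110010 (112754)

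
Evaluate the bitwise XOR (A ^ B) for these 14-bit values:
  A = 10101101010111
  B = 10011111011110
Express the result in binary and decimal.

Apply ^ to each column (1 where bits differ):
  10101101010111
^ 10011111011110
----------------
  00110010001001

Answer: 00110010001001 (3209)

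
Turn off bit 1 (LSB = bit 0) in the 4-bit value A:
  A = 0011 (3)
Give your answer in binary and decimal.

Mask = ~(1 << 1) = 1101
Bit 1 of A is 1, so AND-ing with the mask clears it to 0.
  0011
& 1101
------
  0001

Answer: 0001 (1)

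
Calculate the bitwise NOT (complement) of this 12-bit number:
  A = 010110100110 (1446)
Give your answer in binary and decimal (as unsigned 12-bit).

Flip each bit (0->1, 1->0):
  010110100110
  101001011001

Answer: 101001011001 (2649)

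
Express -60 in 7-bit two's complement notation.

1. Binary of +60:  0111100
2. Invert bits:     1000011
3. Add 1:           1000100

Answer: 1000100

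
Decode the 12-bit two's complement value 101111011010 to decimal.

MSB is 1, so the value is negative. Find the magnitude:
1. Invert bits:  010000100101
2. Add 1:        010000100110  = 1062
3. Apply sign:   -1062

Answer: -1062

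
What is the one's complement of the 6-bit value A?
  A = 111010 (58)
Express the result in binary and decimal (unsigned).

Flip each bit (0->1, 1->0):
  111010
  000101

Answer: 000101 (5)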